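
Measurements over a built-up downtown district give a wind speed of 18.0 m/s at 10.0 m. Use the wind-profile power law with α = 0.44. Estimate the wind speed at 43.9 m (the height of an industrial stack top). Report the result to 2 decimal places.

34.51 m/s

Power-law profile: V₂ = V₁ · (z₂/z₁)^α
V₂ = 18.0 × (43.9/10.0)^0.44 = 18.0 × (4.3900)^0.44
    = 18.0 × 1.9173 = 34.5109 m/s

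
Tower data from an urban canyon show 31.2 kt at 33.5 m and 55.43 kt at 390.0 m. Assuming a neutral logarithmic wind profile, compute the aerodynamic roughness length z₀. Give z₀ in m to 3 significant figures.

z₀ ≈ 1.42 m

Log law: V(z) ∝ ln(z/z₀). With r = V₁/V₂ = 31.2/55.43 = 0.56287,
r · ln(z₂/z₀) = ln(z₁/z₀) ⇒ ln z₀ = (ln z₁ − r·ln z₂)/(1 − r)
ln z₀ = (3.51155 − 0.56287×5.96615) / 0.43713 = 0.3509
z₀ = exp(0.3509) = 1.420 m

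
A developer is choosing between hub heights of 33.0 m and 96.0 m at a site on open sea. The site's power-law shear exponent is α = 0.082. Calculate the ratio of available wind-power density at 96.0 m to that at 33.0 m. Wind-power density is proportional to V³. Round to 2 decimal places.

1.30

Speed ratio: V_B/V_A = (z_B/z_A)^α = (96.0/33.0)^0.082 = (2.9091)^0.082 = 1.09151
Power-density ratio: P_B/P_A = (V_B/V_A)³ = (1.09151)³ = 1.30042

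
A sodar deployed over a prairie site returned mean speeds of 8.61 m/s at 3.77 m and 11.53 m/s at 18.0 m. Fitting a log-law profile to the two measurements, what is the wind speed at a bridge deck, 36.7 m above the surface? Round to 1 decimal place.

Log law: V ∝ ln(z/z₀). From the pair, with r = V₁/V₂ = 0.74675,
ln z₀ = (ln z₁ − r·ln z₂)/(1 − r) = (1.3271 − 0.74675×2.8904)/0.25325 = -3.2825 → z₀ = 0.03753 m
V₃ = V₁ · ln(z₃/z₀)/ln(z₁/z₀) = 8.61 × 6.8853/4.6096 = 12.8607 m/s

12.9 m/s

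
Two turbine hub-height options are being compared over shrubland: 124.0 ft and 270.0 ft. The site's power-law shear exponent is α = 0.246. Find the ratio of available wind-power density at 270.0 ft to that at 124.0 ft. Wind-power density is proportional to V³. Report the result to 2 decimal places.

Speed ratio: V_B/V_A = (z_B/z_A)^α = (270.0/124.0)^0.246 = (2.1774)^0.246 = 1.21097
Power-density ratio: P_B/P_A = (V_B/V_A)³ = (1.21097)³ = 1.77583

1.78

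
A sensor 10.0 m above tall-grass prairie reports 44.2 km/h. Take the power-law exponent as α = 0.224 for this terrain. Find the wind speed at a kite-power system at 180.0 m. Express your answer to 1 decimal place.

Power-law profile: V₂ = V₁ · (z₂/z₁)^α
V₂ = 44.2 × (180.0/10.0)^0.224 = 44.2 × (18.0000)^0.224
    = 44.2 × 1.9106 = 84.4507 km/h

84.5 km/h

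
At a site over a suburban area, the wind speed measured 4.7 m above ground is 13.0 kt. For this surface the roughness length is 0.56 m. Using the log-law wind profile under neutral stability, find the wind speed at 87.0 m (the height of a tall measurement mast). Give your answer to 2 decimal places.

Log law: V(z) ∝ ln(z/z₀), so V₂/V₁ = ln(z₂/z₀) / ln(z₁/z₀).
ln(87.0/0.56) = 5.0457, ln(4.7/0.56) = 2.1274
V₂ = 13.0 × 5.0457/2.1274 = 13.0 × 2.3718 = 30.8334 kt

30.83 kt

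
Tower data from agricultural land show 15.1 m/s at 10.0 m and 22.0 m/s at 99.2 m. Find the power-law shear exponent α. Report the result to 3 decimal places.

Power law: V₂/V₁ = (z₂/z₁)^α ⇒ α = ln(V₂/V₁) / ln(z₂/z₁)
α = ln(22.0/15.1) / ln(99.2/10.0) = ln(1.4570) / ln(9.9200)
  = 0.37635 / 2.29455 = 0.16402

α ≈ 0.164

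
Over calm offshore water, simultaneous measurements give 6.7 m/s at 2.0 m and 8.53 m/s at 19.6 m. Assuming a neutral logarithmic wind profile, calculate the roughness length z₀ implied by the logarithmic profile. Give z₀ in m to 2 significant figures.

Log law: V(z) ∝ ln(z/z₀). With r = V₁/V₂ = 6.7/8.53 = 0.78546,
r · ln(z₂/z₀) = ln(z₁/z₀) ⇒ ln z₀ = (ln z₁ − r·ln z₂)/(1 − r)
ln z₀ = (0.69315 − 0.78546×2.97553) / 0.21454 = -7.6631
z₀ = exp(-7.6631) = 0.0004698 m

z₀ ≈ 0.00047 m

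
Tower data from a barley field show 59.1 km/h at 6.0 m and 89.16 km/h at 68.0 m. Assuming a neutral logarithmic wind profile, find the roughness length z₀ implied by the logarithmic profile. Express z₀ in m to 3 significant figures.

z₀ ≈ 0.0507 m

Log law: V(z) ∝ ln(z/z₀). With r = V₁/V₂ = 59.1/89.16 = 0.66285,
r · ln(z₂/z₀) = ln(z₁/z₀) ⇒ ln z₀ = (ln z₁ − r·ln z₂)/(1 − r)
ln z₀ = (1.79176 − 0.66285×4.21951) / 0.33715 = -2.9814
z₀ = exp(-2.9814) = 0.05072 m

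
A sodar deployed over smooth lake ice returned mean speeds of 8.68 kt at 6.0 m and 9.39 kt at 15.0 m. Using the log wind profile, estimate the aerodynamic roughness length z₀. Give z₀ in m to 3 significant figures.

Log law: V(z) ∝ ln(z/z₀). With r = V₁/V₂ = 8.68/9.39 = 0.92439,
r · ln(z₂/z₀) = ln(z₁/z₀) ⇒ ln z₀ = (ln z₁ − r·ln z₂)/(1 − r)
ln z₀ = (1.79176 − 0.92439×2.70805) / 0.07561 = -9.4102
z₀ = exp(-9.4102) = 0.00008188 m

z₀ ≈ 0.0000819 m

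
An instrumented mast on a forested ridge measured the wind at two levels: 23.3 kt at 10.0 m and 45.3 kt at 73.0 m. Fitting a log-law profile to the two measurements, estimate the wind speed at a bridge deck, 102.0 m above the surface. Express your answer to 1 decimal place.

49.0 kt

Log law: V ∝ ln(z/z₀). From the pair, with r = V₁/V₂ = 0.51435,
ln z₀ = (ln z₁ − r·ln z₂)/(1 − r) = (2.3026 − 0.51435×4.2905)/0.48565 = 0.1972 → z₀ = 1.218 m
V₃ = V₁ · ln(z₃/z₀)/ln(z₁/z₀) = 23.3 × 4.4277/2.1053 = 49.0021 kt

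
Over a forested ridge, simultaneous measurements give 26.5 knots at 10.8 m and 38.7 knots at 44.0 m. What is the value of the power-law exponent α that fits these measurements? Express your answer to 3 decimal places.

α ≈ 0.270

Power law: V₂/V₁ = (z₂/z₁)^α ⇒ α = ln(V₂/V₁) / ln(z₂/z₁)
α = ln(38.7/26.5) / ln(44.0/10.8) = ln(1.4604) / ln(4.0741)
  = 0.37869 / 1.40464 = 0.26960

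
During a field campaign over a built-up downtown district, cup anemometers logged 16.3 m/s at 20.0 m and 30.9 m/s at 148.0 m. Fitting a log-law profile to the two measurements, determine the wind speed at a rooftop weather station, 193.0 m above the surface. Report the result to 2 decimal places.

32.84 m/s

Log law: V ∝ ln(z/z₀). From the pair, with r = V₁/V₂ = 0.52751,
ln z₀ = (ln z₁ − r·ln z₂)/(1 − r) = (2.9957 − 0.52751×4.9972)/0.47249 = 0.7612 → z₀ = 2.141 m
V₃ = V₁ · ln(z₃/z₀)/ln(z₁/z₀) = 16.3 × 4.5015/2.2345 = 32.8366 m/s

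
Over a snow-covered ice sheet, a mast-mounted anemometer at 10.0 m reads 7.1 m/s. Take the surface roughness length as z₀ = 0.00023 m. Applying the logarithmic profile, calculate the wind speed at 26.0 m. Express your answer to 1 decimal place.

7.7 m/s

Log law: V(z) ∝ ln(z/z₀), so V₂/V₁ = ln(z₂/z₀) / ln(z₁/z₀).
ln(26.0/0.00023) = 11.6355, ln(10.0/0.00023) = 10.6800
V₂ = 7.1 × 11.6355/10.6800 = 7.1 × 1.0895 = 7.7352 m/s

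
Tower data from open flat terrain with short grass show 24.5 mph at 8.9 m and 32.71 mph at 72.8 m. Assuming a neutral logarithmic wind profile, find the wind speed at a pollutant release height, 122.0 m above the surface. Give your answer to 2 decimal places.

34.73 mph

Log law: V ∝ ln(z/z₀). From the pair, with r = V₁/V₂ = 0.74901,
ln z₀ = (ln z₁ − r·ln z₂)/(1 − r) = (2.1861 − 0.74901×4.2877)/0.25099 = -4.0857 → z₀ = 0.01681 m
V₃ = V₁ · ln(z₃/z₀)/ln(z₁/z₀) = 24.5 × 8.8897/6.2717 = 34.7269 mph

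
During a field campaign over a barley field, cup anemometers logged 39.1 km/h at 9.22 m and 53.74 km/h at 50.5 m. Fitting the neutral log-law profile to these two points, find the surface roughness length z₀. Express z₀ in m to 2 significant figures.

Log law: V(z) ∝ ln(z/z₀). With r = V₁/V₂ = 39.1/53.74 = 0.72758,
r · ln(z₂/z₀) = ln(z₁/z₀) ⇒ ln z₀ = (ln z₁ − r·ln z₂)/(1 − r)
ln z₀ = (2.22138 − 0.72758×3.92197) / 0.27242 = -2.3205
z₀ = exp(-2.3205) = 0.09822 m

z₀ ≈ 0.098 m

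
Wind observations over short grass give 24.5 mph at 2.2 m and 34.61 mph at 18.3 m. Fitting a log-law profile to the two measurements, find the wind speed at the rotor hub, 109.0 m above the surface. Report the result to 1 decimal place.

Log law: V ∝ ln(z/z₀). From the pair, with r = V₁/V₂ = 0.70789,
ln z₀ = (ln z₁ − r·ln z₂)/(1 − r) = (0.7885 − 0.70789×2.9069)/0.29211 = -4.3453 → z₀ = 0.01297 m
V₃ = V₁ · ln(z₃/z₀)/ln(z₁/z₀) = 24.5 × 9.0366/5.1337 = 43.1260 mph

43.1 mph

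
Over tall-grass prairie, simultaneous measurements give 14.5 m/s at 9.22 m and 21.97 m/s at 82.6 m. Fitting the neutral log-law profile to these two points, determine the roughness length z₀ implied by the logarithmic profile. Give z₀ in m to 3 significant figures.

z₀ ≈ 0.131 m

Log law: V(z) ∝ ln(z/z₀). With r = V₁/V₂ = 14.5/21.97 = 0.65999,
r · ln(z₂/z₀) = ln(z₁/z₀) ⇒ ln z₀ = (ln z₁ − r·ln z₂)/(1 − r)
ln z₀ = (2.22138 − 0.65999×4.41401) / 0.34001 = -2.0347
z₀ = exp(-2.0347) = 0.1307 m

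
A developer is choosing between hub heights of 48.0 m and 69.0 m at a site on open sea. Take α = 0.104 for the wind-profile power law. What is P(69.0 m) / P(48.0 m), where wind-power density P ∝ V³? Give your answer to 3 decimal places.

Speed ratio: V_B/V_A = (z_B/z_A)^α = (69.0/48.0)^0.104 = (1.4375)^0.104 = 1.03846
Power-density ratio: P_B/P_A = (V_B/V_A)³ = (1.03846)³ = 1.11989

1.120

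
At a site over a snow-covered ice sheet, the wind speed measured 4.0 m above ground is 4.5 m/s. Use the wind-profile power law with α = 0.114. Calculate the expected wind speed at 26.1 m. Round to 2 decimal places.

5.57 m/s

Power-law profile: V₂ = V₁ · (z₂/z₁)^α
V₂ = 4.5 × (26.1/4.0)^0.114 = 4.5 × (6.5250)^0.114
    = 4.5 × 1.2384 = 5.5728 m/s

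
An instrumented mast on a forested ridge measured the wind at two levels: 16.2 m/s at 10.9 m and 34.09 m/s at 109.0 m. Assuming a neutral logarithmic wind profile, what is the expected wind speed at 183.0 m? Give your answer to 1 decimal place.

38.1 m/s

Log law: V ∝ ln(z/z₀). From the pair, with r = V₁/V₂ = 0.47521,
ln z₀ = (ln z₁ − r·ln z₂)/(1 − r) = (2.3888 − 0.47521×4.6913)/0.52479 = 0.3037 → z₀ = 1.355 m
V₃ = V₁ · ln(z₃/z₀)/ln(z₁/z₀) = 16.2 × 4.9058/2.0851 = 38.1157 m/s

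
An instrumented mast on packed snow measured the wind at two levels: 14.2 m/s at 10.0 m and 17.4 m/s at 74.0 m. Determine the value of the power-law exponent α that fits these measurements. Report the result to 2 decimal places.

α ≈ 0.10

Power law: V₂/V₁ = (z₂/z₁)^α ⇒ α = ln(V₂/V₁) / ln(z₂/z₁)
α = ln(17.4/14.2) / ln(74.0/10.0) = ln(1.2254) / ln(7.4000)
  = 0.20323 / 2.00148 = 0.10154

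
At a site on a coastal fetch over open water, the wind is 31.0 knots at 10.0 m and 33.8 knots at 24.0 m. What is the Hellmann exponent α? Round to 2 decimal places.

α ≈ 0.10

Power law: V₂/V₁ = (z₂/z₁)^α ⇒ α = ln(V₂/V₁) / ln(z₂/z₁)
α = ln(33.8/31.0) / ln(24.0/10.0) = ln(1.0903) / ln(2.4000)
  = 0.08647 / 0.87547 = 0.09877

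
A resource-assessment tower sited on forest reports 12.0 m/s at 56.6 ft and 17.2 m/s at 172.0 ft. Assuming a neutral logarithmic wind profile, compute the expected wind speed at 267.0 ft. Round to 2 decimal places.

19.26 m/s

Log law: V ∝ ln(z/z₀). From the pair, with r = V₁/V₂ = 0.69767,
ln z₀ = (ln z₁ − r·ln z₂)/(1 − r) = (4.0360 − 0.69767×5.1475)/0.30233 = 1.4710 → z₀ = 4.354 ft
V₃ = V₁ · ln(z₃/z₀)/ln(z₁/z₀) = 12.0 × 4.1162/2.5650 = 19.2574 m/s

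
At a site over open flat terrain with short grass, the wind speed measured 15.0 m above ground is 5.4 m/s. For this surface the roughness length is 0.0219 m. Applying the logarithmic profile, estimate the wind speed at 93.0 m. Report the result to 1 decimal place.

6.9 m/s

Log law: V(z) ∝ ln(z/z₀), so V₂/V₁ = ln(z₂/z₀) / ln(z₁/z₀).
ln(93.0/0.0219) = 8.3539, ln(15.0/0.0219) = 6.5293
V₂ = 5.4 × 8.3539/6.5293 = 5.4 × 1.2794 = 6.9090 m/s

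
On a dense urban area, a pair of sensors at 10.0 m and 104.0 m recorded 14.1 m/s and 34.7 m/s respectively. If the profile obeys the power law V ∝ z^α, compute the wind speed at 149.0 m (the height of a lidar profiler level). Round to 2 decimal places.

39.85 m/s

First find α: α = ln(V₂/V₁)/ln(z₂/z₁) = ln(34.7/14.1)/ln(104.0/10.0) = 0.90056/2.34181 = 0.3846
Extrapolate from 104.0 m to 149.0 m: V₃ = 34.7 × (149.0/104.0)^0.3846 = 34.7 × 1.1483 = 39.8455 m/s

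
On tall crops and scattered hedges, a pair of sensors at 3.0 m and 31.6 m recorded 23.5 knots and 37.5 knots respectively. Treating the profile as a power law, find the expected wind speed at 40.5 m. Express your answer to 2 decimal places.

39.39 knots

First find α: α = ln(V₂/V₁)/ln(z₂/z₁) = ln(37.5/23.5)/ln(31.6/3.0) = 0.46734/2.35454 = 0.1985
Extrapolate from 31.6 m to 40.5 m: V₃ = 37.5 × (40.5/31.6)^0.1985 = 37.5 × 1.0505 = 39.3932 knots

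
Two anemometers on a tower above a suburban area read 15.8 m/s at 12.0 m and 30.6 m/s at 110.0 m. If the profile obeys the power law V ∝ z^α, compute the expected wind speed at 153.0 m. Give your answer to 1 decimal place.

First find α: α = ln(V₂/V₁)/ln(z₂/z₁) = ln(30.6/15.8)/ln(110.0/12.0) = 0.66099/2.21557 = 0.2983
Extrapolate from 110.0 m to 153.0 m: V₃ = 30.6 × (153.0/110.0)^0.2983 = 30.6 × 1.1034 = 33.7655 m/s

33.8 m/s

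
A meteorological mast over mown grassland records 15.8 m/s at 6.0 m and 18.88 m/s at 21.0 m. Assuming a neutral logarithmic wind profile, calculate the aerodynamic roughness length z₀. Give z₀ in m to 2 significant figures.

z₀ ≈ 0.0097 m

Log law: V(z) ∝ ln(z/z₀). With r = V₁/V₂ = 15.8/18.88 = 0.83686,
r · ln(z₂/z₀) = ln(z₁/z₀) ⇒ ln z₀ = (ln z₁ − r·ln z₂)/(1 − r)
ln z₀ = (1.79176 − 0.83686×3.04452) / 0.16314 = -4.6348
z₀ = exp(-4.6348) = 0.009709 m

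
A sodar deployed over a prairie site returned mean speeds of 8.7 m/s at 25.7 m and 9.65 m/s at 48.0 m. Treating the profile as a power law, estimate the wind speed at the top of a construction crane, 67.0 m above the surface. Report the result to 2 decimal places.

First find α: α = ln(V₂/V₁)/ln(z₂/z₁) = ln(9.65/8.7)/ln(48.0/25.7) = 0.10363/0.62471 = 0.1659
Extrapolate from 48.0 m to 67.0 m: V₃ = 9.65 × (67.0/48.0)^0.1659 = 9.65 × 1.0569 = 10.1989 m/s

10.20 m/s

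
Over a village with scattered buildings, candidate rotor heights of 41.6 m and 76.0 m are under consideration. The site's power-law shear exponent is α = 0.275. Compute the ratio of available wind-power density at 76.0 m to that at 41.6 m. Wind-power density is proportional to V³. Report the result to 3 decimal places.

Speed ratio: V_B/V_A = (z_B/z_A)^α = (76.0/41.6)^0.275 = (1.8269)^0.275 = 1.18025
Power-density ratio: P_B/P_A = (V_B/V_A)³ = (1.18025)³ = 1.64407

1.644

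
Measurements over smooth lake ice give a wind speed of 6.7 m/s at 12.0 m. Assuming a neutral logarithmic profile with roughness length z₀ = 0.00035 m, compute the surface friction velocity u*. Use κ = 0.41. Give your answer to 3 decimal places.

Log law: V(z) = (u*/κ) · ln(z/z₀) ⇒ u* = κ · V / ln(z/z₀)
u* = 0.41 × 6.7 / ln(12.0/0.00035) = 0.41 × 6.7 / 10.4425
   = 2.7470 / 10.4425 = 0.2631 m/s

u* ≈ 0.263 m/s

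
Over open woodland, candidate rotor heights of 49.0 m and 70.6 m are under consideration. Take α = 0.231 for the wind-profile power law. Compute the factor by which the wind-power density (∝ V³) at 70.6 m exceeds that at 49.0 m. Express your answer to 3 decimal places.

1.288

Speed ratio: V_B/V_A = (z_B/z_A)^α = (70.6/49.0)^0.231 = (1.4408)^0.231 = 1.08802
Power-density ratio: P_B/P_A = (V_B/V_A)³ = (1.08802)³ = 1.28800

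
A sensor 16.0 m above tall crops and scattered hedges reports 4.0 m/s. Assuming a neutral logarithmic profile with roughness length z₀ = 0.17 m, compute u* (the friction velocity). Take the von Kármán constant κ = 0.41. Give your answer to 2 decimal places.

Log law: V(z) = (u*/κ) · ln(z/z₀) ⇒ u* = κ · V / ln(z/z₀)
u* = 0.41 × 4.0 / ln(16.0/0.17) = 0.41 × 4.0 / 4.5445
   = 1.6400 / 4.5445 = 0.3609 m/s

u* ≈ 0.36 m/s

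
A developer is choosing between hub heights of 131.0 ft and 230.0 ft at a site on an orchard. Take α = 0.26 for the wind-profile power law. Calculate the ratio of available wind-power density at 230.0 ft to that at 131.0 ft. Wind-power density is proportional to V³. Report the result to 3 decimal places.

1.551

Speed ratio: V_B/V_A = (z_B/z_A)^α = (230.0/131.0)^0.26 = (1.7557)^0.26 = 1.15760
Power-density ratio: P_B/P_A = (V_B/V_A)³ = (1.15760)³ = 1.55123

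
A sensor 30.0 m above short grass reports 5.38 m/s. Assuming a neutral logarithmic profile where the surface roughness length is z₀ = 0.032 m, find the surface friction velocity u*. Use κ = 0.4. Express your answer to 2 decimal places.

Log law: V(z) = (u*/κ) · ln(z/z₀) ⇒ u* = κ · V / ln(z/z₀)
u* = 0.4 × 5.38 / ln(30.0/0.032) = 0.4 × 5.38 / 6.8432
   = 2.1520 / 6.8432 = 0.3145 m/s

u* ≈ 0.31 m/s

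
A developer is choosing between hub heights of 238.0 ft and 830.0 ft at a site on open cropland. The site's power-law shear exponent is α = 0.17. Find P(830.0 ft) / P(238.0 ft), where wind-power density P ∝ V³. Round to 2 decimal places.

Speed ratio: V_B/V_A = (z_B/z_A)^α = (830.0/238.0)^0.17 = (3.4874)^0.17 = 1.23659
Power-density ratio: P_B/P_A = (V_B/V_A)³ = (1.23659)³ = 1.89093

1.89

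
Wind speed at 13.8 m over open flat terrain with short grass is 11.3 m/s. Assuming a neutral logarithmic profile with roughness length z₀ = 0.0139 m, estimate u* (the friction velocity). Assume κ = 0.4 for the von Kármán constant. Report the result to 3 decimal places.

u* ≈ 0.655 m/s

Log law: V(z) = (u*/κ) · ln(z/z₀) ⇒ u* = κ · V / ln(z/z₀)
u* = 0.4 × 11.3 / ln(13.8/0.0139) = 0.4 × 11.3 / 6.9005
   = 4.5200 / 6.9005 = 0.6550 m/s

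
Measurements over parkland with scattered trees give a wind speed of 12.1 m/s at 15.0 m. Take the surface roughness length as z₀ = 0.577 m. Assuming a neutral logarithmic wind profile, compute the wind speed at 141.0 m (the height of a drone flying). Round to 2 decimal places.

Log law: V(z) ∝ ln(z/z₀), so V₂/V₁ = ln(z₂/z₀) / ln(z₁/z₀).
ln(141.0/0.577) = 5.4987, ln(15.0/0.577) = 3.2580
V₂ = 12.1 × 5.4987/3.2580 = 12.1 × 1.6878 = 20.4219 m/s

20.42 m/s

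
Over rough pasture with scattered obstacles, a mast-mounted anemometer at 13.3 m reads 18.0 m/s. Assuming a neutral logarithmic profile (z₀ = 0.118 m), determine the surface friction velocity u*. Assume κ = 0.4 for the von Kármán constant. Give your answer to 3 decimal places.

Log law: V(z) = (u*/κ) · ln(z/z₀) ⇒ u* = κ · V / ln(z/z₀)
u* = 0.4 × 18.0 / ln(13.3/0.118) = 0.4 × 18.0 / 4.7248
   = 7.2000 / 4.7248 = 1.5239 m/s

u* ≈ 1.524 m/s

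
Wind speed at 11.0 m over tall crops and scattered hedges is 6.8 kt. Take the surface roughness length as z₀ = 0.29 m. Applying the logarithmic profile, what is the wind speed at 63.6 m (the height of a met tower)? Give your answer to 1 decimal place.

10.1 kt

Log law: V(z) ∝ ln(z/z₀), so V₂/V₁ = ln(z₂/z₀) / ln(z₁/z₀).
ln(63.6/0.29) = 5.3905, ln(11.0/0.29) = 3.6358
V₂ = 6.8 × 5.3905/3.6358 = 6.8 × 1.4826 = 10.0819 kt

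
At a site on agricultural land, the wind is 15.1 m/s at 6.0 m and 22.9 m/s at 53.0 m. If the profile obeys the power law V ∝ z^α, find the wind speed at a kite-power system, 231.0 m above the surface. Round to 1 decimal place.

30.3 m/s

First find α: α = ln(V₂/V₁)/ln(z₂/z₁) = ln(22.9/15.1)/ln(53.0/6.0) = 0.41644/2.17853 = 0.1912
Extrapolate from 53.0 m to 231.0 m: V₃ = 22.9 × (231.0/53.0)^0.1912 = 22.9 × 1.3250 = 30.3423 m/s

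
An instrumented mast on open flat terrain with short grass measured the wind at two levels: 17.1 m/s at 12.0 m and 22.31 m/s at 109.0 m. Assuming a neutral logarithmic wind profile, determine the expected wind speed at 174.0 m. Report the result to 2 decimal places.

Log law: V ∝ ln(z/z₀). From the pair, with r = V₁/V₂ = 0.76647,
ln z₀ = (ln z₁ − r·ln z₂)/(1 − r) = (2.4849 − 0.76647×4.6913)/0.23353 = -4.7570 → z₀ = 0.008592 m
V₃ = V₁ · ln(z₃/z₀)/ln(z₁/z₀) = 17.1 × 9.9160/7.2419 = 23.4144 m/s

23.41 m/s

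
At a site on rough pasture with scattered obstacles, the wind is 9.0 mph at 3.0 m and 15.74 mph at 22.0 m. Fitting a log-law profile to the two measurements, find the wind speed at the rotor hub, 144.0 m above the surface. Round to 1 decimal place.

22.1 mph

Log law: V ∝ ln(z/z₀). From the pair, with r = V₁/V₂ = 0.57179,
ln z₀ = (ln z₁ − r·ln z₂)/(1 − r) = (1.0986 − 0.57179×3.0910)/0.42821 = -1.5619 → z₀ = 0.2097 m
V₃ = V₁ · ln(z₃/z₀)/ln(z₁/z₀) = 9.0 × 6.5317/2.6605 = 22.0955 mph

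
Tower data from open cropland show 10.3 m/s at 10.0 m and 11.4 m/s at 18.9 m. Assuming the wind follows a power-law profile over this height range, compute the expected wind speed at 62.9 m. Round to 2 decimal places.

First find α: α = ln(V₂/V₁)/ln(z₂/z₁) = ln(11.4/10.3)/ln(18.9/10.0) = 0.10147/0.63658 = 0.1594
Extrapolate from 18.9 m to 62.9 m: V₃ = 11.4 × (62.9/18.9)^0.1594 = 11.4 × 1.2113 = 13.8083 m/s

13.81 m/s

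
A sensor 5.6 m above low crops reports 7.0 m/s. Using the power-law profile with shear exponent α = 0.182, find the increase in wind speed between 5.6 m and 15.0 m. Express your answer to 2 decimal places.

1.37 m/s

Power law: V₂ = V₁ · (z₂/z₁)^α = 7.0 × (2.6786)^0.182 = 8.3748 m/s
ΔV = 8.3748 − 7.0 = 1.3748 m/s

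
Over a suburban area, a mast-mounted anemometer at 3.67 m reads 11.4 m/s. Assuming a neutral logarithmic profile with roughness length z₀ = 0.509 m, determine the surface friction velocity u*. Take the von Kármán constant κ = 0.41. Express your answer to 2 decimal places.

Log law: V(z) = (u*/κ) · ln(z/z₀) ⇒ u* = κ · V / ln(z/z₀)
u* = 0.41 × 11.4 / ln(3.67/0.509) = 0.41 × 11.4 / 1.9755
   = 4.6740 / 1.9755 = 2.3660 m/s

u* ≈ 2.37 m/s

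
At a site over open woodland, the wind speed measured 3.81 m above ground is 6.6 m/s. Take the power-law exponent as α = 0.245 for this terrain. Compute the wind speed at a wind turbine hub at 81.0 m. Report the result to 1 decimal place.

14.0 m/s

Power-law profile: V₂ = V₁ · (z₂/z₁)^α
V₂ = 6.6 × (81.0/3.81)^0.245 = 6.6 × (21.2598)^0.245
    = 6.6 × 2.1147 = 13.9571 m/s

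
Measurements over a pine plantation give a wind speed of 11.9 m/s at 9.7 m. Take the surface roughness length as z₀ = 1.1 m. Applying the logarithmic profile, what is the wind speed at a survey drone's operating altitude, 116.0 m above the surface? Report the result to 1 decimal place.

Log law: V(z) ∝ ln(z/z₀), so V₂/V₁ = ln(z₂/z₀) / ln(z₁/z₀).
ln(116.0/1.1) = 4.6583, ln(9.7/1.1) = 2.1768
V₂ = 11.9 × 4.6583/2.1768 = 11.9 × 2.1400 = 25.4654 m/s

25.5 m/s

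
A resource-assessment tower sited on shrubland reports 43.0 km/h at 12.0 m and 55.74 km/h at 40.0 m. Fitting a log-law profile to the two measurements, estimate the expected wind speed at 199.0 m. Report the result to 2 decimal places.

72.72 km/h

Log law: V ∝ ln(z/z₀). From the pair, with r = V₁/V₂ = 0.77144,
ln z₀ = (ln z₁ − r·ln z₂)/(1 − r) = (2.4849 − 0.77144×3.6889)/0.22856 = -1.5787 → z₀ = 0.2062 m
V₃ = V₁ · ln(z₃/z₀)/ln(z₁/z₀) = 43.0 × 6.8720/4.0636 = 72.7174 km/h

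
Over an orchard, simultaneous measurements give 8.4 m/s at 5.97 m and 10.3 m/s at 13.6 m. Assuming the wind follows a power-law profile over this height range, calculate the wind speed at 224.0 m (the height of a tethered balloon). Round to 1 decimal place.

20.6 m/s

First find α: α = ln(V₂/V₁)/ln(z₂/z₁) = ln(10.3/8.4)/ln(13.6/5.97) = 0.20391/0.82332 = 0.2477
Extrapolate from 13.6 m to 224.0 m: V₃ = 10.3 × (224.0/13.6)^0.2477 = 10.3 × 2.0014 = 20.6148 m/s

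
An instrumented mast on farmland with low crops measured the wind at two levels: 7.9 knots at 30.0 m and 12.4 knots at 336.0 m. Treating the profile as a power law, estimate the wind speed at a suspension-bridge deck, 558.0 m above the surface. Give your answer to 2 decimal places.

13.63 knots

First find α: α = ln(V₂/V₁)/ln(z₂/z₁) = ln(12.4/7.9)/ln(336.0/30.0) = 0.45083/2.41591 = 0.1866
Extrapolate from 336.0 m to 558.0 m: V₃ = 12.4 × (558.0/336.0)^0.1866 = 12.4 × 1.0993 = 13.6311 knots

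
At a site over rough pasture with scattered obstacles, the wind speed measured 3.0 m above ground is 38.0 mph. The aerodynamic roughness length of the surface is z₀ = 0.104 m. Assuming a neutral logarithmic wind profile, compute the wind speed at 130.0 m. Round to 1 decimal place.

Log law: V(z) ∝ ln(z/z₀), so V₂/V₁ = ln(z₂/z₀) / ln(z₁/z₀).
ln(130.0/0.104) = 7.1309, ln(3.0/0.104) = 3.3620
V₂ = 38.0 × 7.1309/3.3620 = 38.0 × 2.1210 = 80.5997 mph

80.6 mph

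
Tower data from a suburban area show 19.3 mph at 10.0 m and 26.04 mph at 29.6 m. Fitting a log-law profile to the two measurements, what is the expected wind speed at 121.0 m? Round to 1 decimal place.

34.8 mph

Log law: V ∝ ln(z/z₀). From the pair, with r = V₁/V₂ = 0.74117,
ln z₀ = (ln z₁ − r·ln z₂)/(1 − r) = (2.3026 − 0.74117×3.3878)/0.25883 = -0.8049 → z₀ = 0.4472 m
V₃ = V₁ · ln(z₃/z₀)/ln(z₁/z₀) = 19.3 × 5.6006/3.1074 = 34.7850 mph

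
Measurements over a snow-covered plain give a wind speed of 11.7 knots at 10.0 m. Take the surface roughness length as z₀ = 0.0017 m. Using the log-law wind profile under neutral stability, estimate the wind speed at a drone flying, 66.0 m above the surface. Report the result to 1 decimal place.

Log law: V(z) ∝ ln(z/z₀), so V₂/V₁ = ln(z₂/z₀) / ln(z₁/z₀).
ln(66.0/0.0017) = 10.5668, ln(10.0/0.0017) = 8.6797
V₂ = 11.7 × 10.5668/8.6797 = 11.7 × 1.2174 = 14.2437 knots

14.2 knots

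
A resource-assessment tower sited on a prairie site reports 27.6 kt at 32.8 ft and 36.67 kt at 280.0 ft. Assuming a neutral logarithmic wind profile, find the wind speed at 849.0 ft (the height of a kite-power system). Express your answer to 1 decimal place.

Log law: V ∝ ln(z/z₀). From the pair, with r = V₁/V₂ = 0.75266,
ln z₀ = (ln z₁ − r·ln z₂)/(1 − r) = (3.4904 − 0.75266×5.6348)/0.24734 = -3.0349 → z₀ = 0.04808 ft
V₃ = V₁ · ln(z₃/z₀)/ln(z₁/z₀) = 27.6 × 9.7789/6.5253 = 41.3619 kt

41.4 kt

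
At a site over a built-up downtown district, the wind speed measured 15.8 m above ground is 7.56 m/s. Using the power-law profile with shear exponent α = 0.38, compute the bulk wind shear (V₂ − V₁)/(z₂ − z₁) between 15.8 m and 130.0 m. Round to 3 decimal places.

0.081 m/s/m

Power law: V₂ = V₁ · (z₂/z₁)^α = 7.56 × (8.2278)^0.38 = 16.8396 m/s
ΔV/Δz = (16.8396 − 7.56)/(130.0 − 15.8) = 9.2796/114.2000 = 0.08126 m/s/m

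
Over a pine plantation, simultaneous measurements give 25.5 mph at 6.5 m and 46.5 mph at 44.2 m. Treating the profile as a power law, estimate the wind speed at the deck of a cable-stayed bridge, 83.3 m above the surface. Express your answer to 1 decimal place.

First find α: α = ln(V₂/V₁)/ln(z₂/z₁) = ln(46.5/25.5)/ln(44.2/6.5) = 0.60077/1.91692 = 0.3134
Extrapolate from 44.2 m to 83.3 m: V₃ = 46.5 × (83.3/44.2)^0.3134 = 46.5 × 1.2197 = 56.7165 mph

56.7 mph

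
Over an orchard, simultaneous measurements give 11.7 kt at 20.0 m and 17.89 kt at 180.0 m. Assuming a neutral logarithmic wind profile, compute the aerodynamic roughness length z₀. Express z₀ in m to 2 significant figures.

z₀ ≈ 0.31 m

Log law: V(z) ∝ ln(z/z₀). With r = V₁/V₂ = 11.7/17.89 = 0.65400,
r · ln(z₂/z₀) = ln(z₁/z₀) ⇒ ln z₀ = (ln z₁ − r·ln z₂)/(1 − r)
ln z₀ = (2.99573 − 0.65400×5.19296) / 0.34600 = -1.1573
z₀ = exp(-1.1573) = 0.3143 m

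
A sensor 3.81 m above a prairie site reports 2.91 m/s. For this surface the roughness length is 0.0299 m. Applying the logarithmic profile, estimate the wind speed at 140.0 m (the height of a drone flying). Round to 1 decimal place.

Log law: V(z) ∝ ln(z/z₀), so V₂/V₁ = ln(z₂/z₀) / ln(z₁/z₀).
ln(140.0/0.0299) = 8.4515, ln(3.81/0.0299) = 4.8475
V₂ = 2.91 × 8.4515/4.8475 = 2.91 × 1.7435 = 5.0735 m/s

5.1 m/s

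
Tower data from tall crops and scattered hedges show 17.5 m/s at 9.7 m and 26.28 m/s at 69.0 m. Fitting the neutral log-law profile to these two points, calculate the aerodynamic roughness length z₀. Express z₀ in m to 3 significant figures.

Log law: V(z) ∝ ln(z/z₀). With r = V₁/V₂ = 17.5/26.28 = 0.66591,
r · ln(z₂/z₀) = ln(z₁/z₀) ⇒ ln z₀ = (ln z₁ − r·ln z₂)/(1 − r)
ln z₀ = (2.27213 − 0.66591×4.23411) / 0.33409 = -1.6384
z₀ = exp(-1.6384) = 0.1943 m

z₀ ≈ 0.194 m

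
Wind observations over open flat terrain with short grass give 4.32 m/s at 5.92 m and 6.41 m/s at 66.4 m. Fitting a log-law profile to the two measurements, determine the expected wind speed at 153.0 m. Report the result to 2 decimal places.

7.13 m/s

Log law: V ∝ ln(z/z₀). From the pair, with r = V₁/V₂ = 0.67395,
ln z₀ = (ln z₁ − r·ln z₂)/(1 − r) = (1.7783 − 0.67395×4.1957)/0.32605 = -3.2183 → z₀ = 0.04002 m
V₃ = V₁ · ln(z₃/z₀)/ln(z₁/z₀) = 4.32 × 8.2488/4.9966 = 7.1317 m/s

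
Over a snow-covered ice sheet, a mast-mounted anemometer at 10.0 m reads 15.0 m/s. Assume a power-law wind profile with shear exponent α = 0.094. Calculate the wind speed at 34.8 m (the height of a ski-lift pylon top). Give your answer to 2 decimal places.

16.87 m/s

Power-law profile: V₂ = V₁ · (z₂/z₁)^α
V₂ = 15.0 × (34.8/10.0)^0.094 = 15.0 × (3.4800)^0.094
    = 15.0 × 1.1244 = 16.8655 m/s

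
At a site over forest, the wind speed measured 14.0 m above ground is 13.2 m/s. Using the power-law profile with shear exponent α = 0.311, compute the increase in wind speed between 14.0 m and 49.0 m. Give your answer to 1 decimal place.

6.3 m/s

Power law: V₂ = V₁ · (z₂/z₁)^α = 13.2 × (3.5000)^0.311 = 19.4885 m/s
ΔV = 19.4885 − 13.2 = 6.2885 m/s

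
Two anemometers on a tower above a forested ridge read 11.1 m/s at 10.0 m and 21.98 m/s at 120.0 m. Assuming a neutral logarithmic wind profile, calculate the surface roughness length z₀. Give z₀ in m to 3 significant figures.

z₀ ≈ 0.792 m

Log law: V(z) ∝ ln(z/z₀). With r = V₁/V₂ = 11.1/21.98 = 0.50500,
r · ln(z₂/z₀) = ln(z₁/z₀) ⇒ ln z₀ = (ln z₁ − r·ln z₂)/(1 − r)
ln z₀ = (2.30259 − 0.50500×4.78749) / 0.49500 = -0.2326
z₀ = exp(-0.2326) = 0.7925 m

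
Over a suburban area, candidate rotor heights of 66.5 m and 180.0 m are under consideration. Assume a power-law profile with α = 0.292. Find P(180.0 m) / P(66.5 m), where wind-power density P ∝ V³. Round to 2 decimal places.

Speed ratio: V_B/V_A = (z_B/z_A)^α = (180.0/66.5)^0.292 = (2.7068)^0.292 = 1.33744
Power-density ratio: P_B/P_A = (V_B/V_A)³ = (1.33744)³ = 2.39236

2.39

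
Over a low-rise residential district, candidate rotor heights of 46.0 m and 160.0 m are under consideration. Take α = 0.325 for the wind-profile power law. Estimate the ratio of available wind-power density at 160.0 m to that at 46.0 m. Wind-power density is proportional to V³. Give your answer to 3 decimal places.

Speed ratio: V_B/V_A = (z_B/z_A)^α = (160.0/46.0)^0.325 = (3.4783)^0.325 = 1.49949
Power-density ratio: P_B/P_A = (V_B/V_A)³ = (1.49949)³ = 3.37154

3.372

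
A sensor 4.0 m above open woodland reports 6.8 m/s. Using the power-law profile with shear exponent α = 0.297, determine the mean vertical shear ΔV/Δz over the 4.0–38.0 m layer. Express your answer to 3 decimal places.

0.190 m/s/m

Power law: V₂ = V₁ · (z₂/z₁)^α = 6.8 × (9.5000)^0.297 = 13.2707 m/s
ΔV/Δz = (13.2707 − 6.8)/(38.0 − 4.0) = 6.4707/34.0000 = 0.19031 m/s/m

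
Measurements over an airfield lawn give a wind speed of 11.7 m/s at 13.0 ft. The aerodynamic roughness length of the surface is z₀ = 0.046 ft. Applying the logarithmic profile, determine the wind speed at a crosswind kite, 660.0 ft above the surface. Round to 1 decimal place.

Log law: V(z) ∝ ln(z/z₀), so V₂/V₁ = ln(z₂/z₀) / ln(z₁/z₀).
ln(660.0/0.046) = 9.5714, ln(13.0/0.046) = 5.6441
V₂ = 11.7 × 9.5714/5.6441 = 11.7 × 1.6958 = 19.8412 m/s

19.8 m/s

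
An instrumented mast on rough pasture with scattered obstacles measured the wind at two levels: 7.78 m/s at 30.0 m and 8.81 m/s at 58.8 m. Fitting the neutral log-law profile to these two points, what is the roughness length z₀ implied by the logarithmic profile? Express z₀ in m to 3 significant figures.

Log law: V(z) ∝ ln(z/z₀). With r = V₁/V₂ = 7.78/8.81 = 0.88309,
r · ln(z₂/z₀) = ln(z₁/z₀) ⇒ ln z₀ = (ln z₁ − r·ln z₂)/(1 − r)
ln z₀ = (3.40120 − 0.88309×4.07414) / 0.11691 = -1.6818
z₀ = exp(-1.6818) = 0.1860 m

z₀ ≈ 0.186 m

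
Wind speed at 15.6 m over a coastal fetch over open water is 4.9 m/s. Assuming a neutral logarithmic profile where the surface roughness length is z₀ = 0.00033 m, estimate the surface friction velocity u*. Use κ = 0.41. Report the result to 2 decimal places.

u* ≈ 0.19 m/s

Log law: V(z) = (u*/κ) · ln(z/z₀) ⇒ u* = κ · V / ln(z/z₀)
u* = 0.41 × 4.9 / ln(15.6/0.00033) = 0.41 × 4.9 / 10.7637
   = 2.0090 / 10.7637 = 0.1866 m/s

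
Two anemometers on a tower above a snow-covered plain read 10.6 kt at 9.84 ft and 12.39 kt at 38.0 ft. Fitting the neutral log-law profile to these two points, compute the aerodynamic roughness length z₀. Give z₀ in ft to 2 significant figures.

z₀ ≈ 0.0033 ft

Log law: V(z) ∝ ln(z/z₀). With r = V₁/V₂ = 10.6/12.39 = 0.85553,
r · ln(z₂/z₀) = ln(z₁/z₀) ⇒ ln z₀ = (ln z₁ − r·ln z₂)/(1 − r)
ln z₀ = (2.28646 − 0.85553×3.63759) / 0.14447 = -5.7147
z₀ = exp(-5.7147) = 0.003297 ft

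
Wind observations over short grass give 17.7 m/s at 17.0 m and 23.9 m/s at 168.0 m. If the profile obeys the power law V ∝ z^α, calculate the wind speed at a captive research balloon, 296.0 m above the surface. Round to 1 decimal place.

First find α: α = ln(V₂/V₁)/ln(z₂/z₁) = ln(23.9/17.7)/ln(168.0/17.0) = 0.30031/2.29075 = 0.1311
Extrapolate from 168.0 m to 296.0 m: V₃ = 23.9 × (296.0/168.0)^0.1311 = 23.9 × 1.0771 = 25.7422 m/s

25.7 m/s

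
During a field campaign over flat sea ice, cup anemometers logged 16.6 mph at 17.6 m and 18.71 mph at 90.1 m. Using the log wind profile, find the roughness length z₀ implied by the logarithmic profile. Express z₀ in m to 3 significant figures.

Log law: V(z) ∝ ln(z/z₀). With r = V₁/V₂ = 16.6/18.71 = 0.88723,
r · ln(z₂/z₀) = ln(z₁/z₀) ⇒ ln z₀ = (ln z₁ − r·ln z₂)/(1 − r)
ln z₀ = (2.86790 − 0.88723×4.50092) / 0.11277 = -9.9796
z₀ = exp(-9.9796) = 0.00004634 m

z₀ ≈ 0.0000463 m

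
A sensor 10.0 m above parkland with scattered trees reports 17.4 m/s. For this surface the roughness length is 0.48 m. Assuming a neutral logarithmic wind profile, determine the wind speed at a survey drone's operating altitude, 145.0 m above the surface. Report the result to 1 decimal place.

32.7 m/s

Log law: V(z) ∝ ln(z/z₀), so V₂/V₁ = ln(z₂/z₀) / ln(z₁/z₀).
ln(145.0/0.48) = 5.7107, ln(10.0/0.48) = 3.0366
V₂ = 17.4 × 5.7107/3.0366 = 17.4 × 1.8807 = 32.7234 m/s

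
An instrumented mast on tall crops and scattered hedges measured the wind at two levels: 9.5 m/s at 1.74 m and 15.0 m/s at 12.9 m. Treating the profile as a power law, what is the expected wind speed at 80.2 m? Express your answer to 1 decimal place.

First find α: α = ln(V₂/V₁)/ln(z₂/z₁) = ln(15.0/9.5)/ln(12.9/1.74) = 0.45676/2.00334 = 0.2280
Extrapolate from 12.9 m to 80.2 m: V₃ = 15.0 × (80.2/12.9)^0.2280 = 15.0 × 1.5168 = 22.7524 m/s

22.8 m/s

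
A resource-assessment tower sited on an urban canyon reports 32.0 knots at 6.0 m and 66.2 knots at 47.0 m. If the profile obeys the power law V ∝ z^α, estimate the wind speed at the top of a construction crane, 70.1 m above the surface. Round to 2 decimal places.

76.24 knots

First find α: α = ln(V₂/V₁)/ln(z₂/z₁) = ln(66.2/32.0)/ln(47.0/6.0) = 0.72694/2.05839 = 0.3532
Extrapolate from 47.0 m to 70.1 m: V₃ = 66.2 × (70.1/47.0)^0.3532 = 66.2 × 1.1516 = 76.2384 knots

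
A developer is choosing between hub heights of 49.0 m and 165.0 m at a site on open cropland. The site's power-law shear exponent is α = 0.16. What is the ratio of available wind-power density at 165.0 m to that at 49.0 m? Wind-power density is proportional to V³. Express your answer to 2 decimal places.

1.79

Speed ratio: V_B/V_A = (z_B/z_A)^α = (165.0/49.0)^0.16 = (3.3673)^0.16 = 1.21441
Power-density ratio: P_B/P_A = (V_B/V_A)³ = (1.21441)³ = 1.79101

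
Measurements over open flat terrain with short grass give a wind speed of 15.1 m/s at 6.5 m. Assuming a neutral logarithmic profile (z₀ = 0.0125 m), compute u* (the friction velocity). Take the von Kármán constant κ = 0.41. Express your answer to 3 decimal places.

u* ≈ 0.990 m/s

Log law: V(z) = (u*/κ) · ln(z/z₀) ⇒ u* = κ · V / ln(z/z₀)
u* = 0.41 × 15.1 / ln(6.5/0.0125) = 0.41 × 15.1 / 6.2538
   = 6.1910 / 6.2538 = 0.9900 m/s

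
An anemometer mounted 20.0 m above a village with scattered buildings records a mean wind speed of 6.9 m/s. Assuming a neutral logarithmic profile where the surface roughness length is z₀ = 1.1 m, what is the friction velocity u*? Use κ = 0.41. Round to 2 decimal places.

u* ≈ 0.98 m/s

Log law: V(z) = (u*/κ) · ln(z/z₀) ⇒ u* = κ · V / ln(z/z₀)
u* = 0.41 × 6.9 / ln(20.0/1.1) = 0.41 × 6.9 / 2.9004
   = 2.8290 / 2.9004 = 0.9754 m/s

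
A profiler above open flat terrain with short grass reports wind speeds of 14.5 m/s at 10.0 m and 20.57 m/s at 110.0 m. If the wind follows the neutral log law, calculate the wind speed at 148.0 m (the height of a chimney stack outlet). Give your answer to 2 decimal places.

Log law: V ∝ ln(z/z₀). From the pair, with r = V₁/V₂ = 0.70491,
ln z₀ = (ln z₁ − r·ln z₂)/(1 − r) = (2.3026 − 0.70491×4.7005)/0.29509 = -3.4255 → z₀ = 0.03253 m
V₃ = V₁ · ln(z₃/z₀)/ln(z₁/z₀) = 14.5 × 8.4227/5.7281 = 21.3211 m/s

21.32 m/s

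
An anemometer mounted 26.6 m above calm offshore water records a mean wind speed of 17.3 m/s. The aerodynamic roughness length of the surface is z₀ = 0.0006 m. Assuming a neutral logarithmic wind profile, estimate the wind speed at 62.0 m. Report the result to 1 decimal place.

Log law: V(z) ∝ ln(z/z₀), so V₂/V₁ = ln(z₂/z₀) / ln(z₁/z₀).
ln(62.0/0.0006) = 11.5457, ln(26.6/0.0006) = 10.6995
V₂ = 17.3 × 11.5457/10.6995 = 17.3 × 1.0791 = 18.6683 m/s

18.7 m/s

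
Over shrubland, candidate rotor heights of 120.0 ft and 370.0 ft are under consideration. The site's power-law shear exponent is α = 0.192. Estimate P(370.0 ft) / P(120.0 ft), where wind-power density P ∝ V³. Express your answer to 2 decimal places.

Speed ratio: V_B/V_A = (z_B/z_A)^α = (370.0/120.0)^0.192 = (3.0833)^0.192 = 1.24134
Power-density ratio: P_B/P_A = (V_B/V_A)³ = (1.24134)³ = 1.91283

1.91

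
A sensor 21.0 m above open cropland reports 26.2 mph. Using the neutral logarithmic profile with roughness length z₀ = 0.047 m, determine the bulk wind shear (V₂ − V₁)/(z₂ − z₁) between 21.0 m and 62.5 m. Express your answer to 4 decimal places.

Log law: V₂ = V₁ · ln(z₂/z₀)/ln(z₁/z₀) = 26.2 × 7.1928/6.1021 = 30.8828 mph
ΔV/Δz = (30.8828 − 26.2)/(62.5 − 21.0) = 4.6828/41.5000 = 0.11284 mph/m

0.1128 mph/m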